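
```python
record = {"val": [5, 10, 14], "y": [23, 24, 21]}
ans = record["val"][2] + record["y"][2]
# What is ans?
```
Trace:
  record={'val': [5, 10, 14], 'y': [23, 24, 21]}
  record={'val': [5, 10, 14], 'y': [23, 24, 21]}, ans=35

Final answer: 35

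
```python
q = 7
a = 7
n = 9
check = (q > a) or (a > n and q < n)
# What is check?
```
Trace:
  q=7
  q=7, a=7
  q=7, a=7, n=9
  q=7, a=7, n=9, check=False

Final answer: False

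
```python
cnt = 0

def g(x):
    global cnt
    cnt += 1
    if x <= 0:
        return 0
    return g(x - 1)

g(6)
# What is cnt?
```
Call trace:
g(x=6)
  g(x=5)
    g(x=4)
      g(x=3)
        g(x=2)
          g(x=1)
            g(x=0)
            -> return 0
          -> return 0
        -> return 0
      -> return 0
    -> return 0
  -> return 0
-> return 0

cnt is incremented once per call. g is entered once for each x = 6, 5, 4, 3, 2, 1, 0 (the x <= 0 call returns without recursing), i.e. 6 + 1 calls.
cnt = 7

Final answer: 7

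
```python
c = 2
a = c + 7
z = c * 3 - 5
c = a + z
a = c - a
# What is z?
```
Trace:
  c=2
  c=2, a=9
  c=2, a=9, z=1
  c=10, a=9, z=1
  c=10, a=1, z=1

Final answer: 1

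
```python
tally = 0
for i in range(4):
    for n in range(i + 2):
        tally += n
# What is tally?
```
Trace:
  tally=0
  tally=0, i=0, n=0
  tally=1, i=0, n=1
  tally=1, i=1, n=0
  tally=2, i=1, n=1
  tally=4, i=1, n=2
  tally=4, i=2, n=0
  tally=5, i=2, n=1
  tally=7, i=2, n=2
  tally=10, i=2, n=3
  tally=10, i=3, n=0
  tally=11, i=3, n=1
  tally=13, i=3, n=2
  tally=16, i=3, n=3
  tally=20, i=3, n=4

Final answer: 20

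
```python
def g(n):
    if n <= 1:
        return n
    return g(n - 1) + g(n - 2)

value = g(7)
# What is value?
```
Call trace (a repeated sub-call is expanded the first time; later identical calls just restate its return value):
g(n=7)
  g(n=6)
    g(n=5)
      g(n=4)
        g(n=3)
          g(n=2)
            g(n=1)
            -> return 1
            g(n=0)
            -> return 0
          -> return 1
          g(n=1)
          -> return 1
        -> return 2
        g(n=2) -> return 1  (same call as traced above)
      -> return 3
      g(n=3) -> return 2  (same call as traced above)
    -> return 5
    g(n=4) -> return 3  (same call as traced above)
  -> return 8
  g(n=5) -> return 5  (same call as traced above)
-> return 13

Final answer: 13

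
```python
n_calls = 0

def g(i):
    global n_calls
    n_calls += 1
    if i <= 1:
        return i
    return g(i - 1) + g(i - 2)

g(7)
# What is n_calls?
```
Call trace (a repeated sub-call is expanded the first time; later identical calls just restate its return value):
g(i=7)
  g(i=6)
    g(i=5)
      g(i=4)
        g(i=3)
          g(i=2)
            g(i=1)
            -> return 1
            g(i=0)
            -> return 0
          -> return 1
          g(i=1)
          -> return 1
        -> return 2
        g(i=2) -> return 1  (same call as traced above)
      -> return 3
      g(i=3) -> return 2  (same call as traced above)
    -> return 5
    g(i=4) -> return 3  (same call as traced above)
  -> return 8
  g(i=5) -> return 5  (same call as traced above)
-> return 13

n_calls is incremented once per call, so count the calls in each subtree. Let C(i) = number of calls made by g(i).
C(0) = C(1) = 1 (base case, no recursion); C(i) = 1 + C(i - 1) + C(i - 2) otherwise.
C(2) = 1 + C(1) + C(0) = 1 + 1 + 1 = 3
C(3) = 1 + C(2) + C(1) = 1 + 3 + 1 = 5
C(4) = 1 + C(3) + C(2) = 1 + 5 + 3 = 9
C(5) = 1 + C(4) + C(3) = 1 + 9 + 5 = 15
C(6) = 1 + C(5) + C(4) = 1 + 15 + 9 = 25
C(7) = 1 + C(6) + C(5) = 1 + 25 + 15 = 41
n_calls = C(7) = 41

Final answer: 41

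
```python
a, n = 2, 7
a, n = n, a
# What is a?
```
Trace:
  a=2, n=7
  a=7, n=2

Final answer: 7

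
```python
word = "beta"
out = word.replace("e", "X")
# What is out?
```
Trace:
  word='beta'
  word='beta', out='bXta'

Final answer: 'bXta'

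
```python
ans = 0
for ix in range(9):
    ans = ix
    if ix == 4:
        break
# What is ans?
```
Trace:
  ans=0
  ans=0, ix=0
  ans=1, ix=1
  ans=2, ix=2
  ans=3, ix=3
  ans=4, ix=4

Final answer: 4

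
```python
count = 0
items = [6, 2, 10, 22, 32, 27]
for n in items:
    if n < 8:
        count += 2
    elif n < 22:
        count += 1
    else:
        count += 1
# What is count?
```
Trace:
  count=0
  count=2, n=6
  count=4, n=2
  count=5, n=10
  count=6, n=22
  count=7, n=32
  count=8, n=27

Final answer: 8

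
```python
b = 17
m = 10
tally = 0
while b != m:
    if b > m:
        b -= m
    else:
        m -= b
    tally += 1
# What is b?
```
Trace:
  b=17
  b=17, m=10
  b=17, m=10, tally=0
  b=7, m=10, tally=1
  b=7, m=3, tally=2
  b=4, m=3, tally=3
  b=1, m=3, tally=4
  b=1, m=2, tally=5
  b=1, m=1, tally=6

Final answer: 1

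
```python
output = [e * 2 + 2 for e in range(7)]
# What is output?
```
Trace:
  e=0
  e=1
  e=2
  e=3
  e=4
  e=5
  e=6
  output=[2, 4, 6, 8, 10, 12, 14]

Final answer: [2, 4, 6, 8, 10, 12, 14]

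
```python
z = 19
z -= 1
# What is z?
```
Trace:
  z=19
  z=18

Final answer: 18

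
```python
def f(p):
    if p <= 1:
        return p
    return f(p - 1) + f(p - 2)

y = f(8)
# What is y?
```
Call trace (a repeated sub-call is expanded the first time; later identical calls just restate its return value):
f(p=8)
  f(p=7)
    f(p=6)
      f(p=5)
        f(p=4)
          f(p=3)
            f(p=2)
              f(p=1)
              -> return 1
              f(p=0)
              -> return 0
            -> return 1
            f(p=1)
            -> return 1
          -> return 2
          f(p=2) -> return 1  (same call as traced above)
        -> return 3
        f(p=3) -> return 2  (same call as traced above)
      -> return 5
      f(p=4) -> return 3  (same call as traced above)
    -> return 8
    f(p=5) -> return 5  (same call as traced above)
  -> return 13
  f(p=6) -> return 8  (same call as traced above)
-> return 21

Final answer: 21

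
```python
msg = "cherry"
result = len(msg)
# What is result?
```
Trace:
  msg='cherry'
  msg='cherry', result=6

Final answer: 6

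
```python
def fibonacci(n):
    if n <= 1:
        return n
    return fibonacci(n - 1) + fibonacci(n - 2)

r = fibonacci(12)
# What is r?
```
Call trace (a repeated sub-call is expanded the first time; later identical calls just restate its return value):
fibonacci(n=12)
  fibonacci(n=11)
    fibonacci(n=10)
      fibonacci(n=9)
        fibonacci(n=8)
          fibonacci(n=7)
            fibonacci(n=6)
              fibonacci(n=5)
                fibonacci(n=4)
                  fibonacci(n=3)
                    fibonacci(n=2)
                      fibonacci(n=1)
                      -> return 1
                      fibonacci(n=0)
                      -> return 0
                    -> return 1
                    fibonacci(n=1)
                    -> return 1
                  -> return 2
                  fibonacci(n=2) -> return 1  (same call as traced above)
                -> return 3
                fibonacci(n=3) -> return 2  (same call as traced above)
              -> return 5
              fibonacci(n=4) -> return 3  (same call as traced above)
            -> return 8
            fibonacci(n=5) -> return 5  (same call as traced above)
          -> return 13
          fibonacci(n=6) -> return 8  (same call as traced above)
        -> return 21
        fibonacci(n=7) -> return 13  (same call as traced above)
      -> return 34
      fibonacci(n=8) -> return 21  (same call as traced above)
    -> return 55
    fibonacci(n=9) -> return 34  (same call as traced above)
  -> return 89
  fibonacci(n=10) -> return 55  (same call as traced above)
-> return 144

Final answer: 144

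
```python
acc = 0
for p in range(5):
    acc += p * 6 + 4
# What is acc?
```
Trace:
  acc=0
  acc=4, p=0
  acc=14, p=1
  acc=30, p=2
  acc=52, p=3
  acc=80, p=4

Final answer: 80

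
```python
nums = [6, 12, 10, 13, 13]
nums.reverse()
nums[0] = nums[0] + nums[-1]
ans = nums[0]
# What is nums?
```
Trace:
  nums=[6, 12, 10, 13, 13]
  nums=[13, 13, 10, 12, 6]
  nums=[19, 13, 10, 12, 6]
  nums=[19, 13, 10, 12, 6], ans=19

Final answer: [19, 13, 10, 12, 6]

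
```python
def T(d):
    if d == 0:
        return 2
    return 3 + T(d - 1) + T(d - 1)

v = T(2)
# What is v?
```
Call trace (a repeated sub-call is expanded the first time; later identical calls just restate its return value):
T(d=2)
  T(d=1)
    T(d=0)
    -> return 2
    T(d=0)
    -> return 2
  -> return 7
  T(d=1) -> return 7  (same call as traced above)
-> return 17

Final answer: 17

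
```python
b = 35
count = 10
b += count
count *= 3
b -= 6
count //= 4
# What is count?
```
Trace:
  b=35
  b=35, count=10
  b=45, count=10
  b=45, count=30
  b=39, count=30
  b=39, count=7

Final answer: 7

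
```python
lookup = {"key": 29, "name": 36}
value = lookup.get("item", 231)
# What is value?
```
Trace:
  lookup={'key': 29, 'name': 36}
  lookup={'key': 29, 'name': 36}, value=231

Final answer: 231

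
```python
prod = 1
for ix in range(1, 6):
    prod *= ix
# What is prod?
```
Trace:
  prod=1
  prod=1, ix=1
  prod=2, ix=2
  prod=6, ix=3
  prod=24, ix=4
  prod=120, ix=5

Final answer: 120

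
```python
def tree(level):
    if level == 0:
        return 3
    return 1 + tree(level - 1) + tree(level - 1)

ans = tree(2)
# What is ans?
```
Call trace (a repeated sub-call is expanded the first time; later identical calls just restate its return value):
tree(level=2)
  tree(level=1)
    tree(level=0)
    -> return 3
    tree(level=0)
    -> return 3
  -> return 7
  tree(level=1) -> return 7  (same call as traced above)
-> return 15

Final answer: 15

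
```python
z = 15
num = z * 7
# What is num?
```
Trace:
  z=15
  z=15, num=105

Final answer: 105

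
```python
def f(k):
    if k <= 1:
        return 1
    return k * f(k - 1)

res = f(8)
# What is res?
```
Call trace:
f(k=8)
  f(k=7)
    f(k=6)
      f(k=5)
        f(k=4)
          f(k=3)
            f(k=2)
              f(k=1)
              -> return 1
            -> return 2
          -> return 6
        -> return 24
      -> return 120
    -> return 720
  -> return 5040
-> return 40320

Final answer: 40320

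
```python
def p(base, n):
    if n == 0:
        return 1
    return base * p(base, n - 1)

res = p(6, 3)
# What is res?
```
Call trace:
p(base=6, n=3)
  p(base=6, n=2)
    p(base=6, n=1)
      p(base=6, n=0)
      -> return 1
    -> return 6
  -> return 36
-> return 216

Final answer: 216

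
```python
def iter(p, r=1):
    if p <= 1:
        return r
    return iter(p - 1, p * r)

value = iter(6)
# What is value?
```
Call trace:
iter(p=6, r=1)
  iter(p=5, r=6)
    iter(p=4, r=30)
      iter(p=3, r=120)
        iter(p=2, r=360)
          iter(p=1, r=720)
          -> return 720
        -> return 720
      -> return 720
    -> return 720
  -> return 720
-> return 720

Final answer: 720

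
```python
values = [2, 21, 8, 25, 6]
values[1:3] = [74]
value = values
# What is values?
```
Trace:
  values=[2, 21, 8, 25, 6]
  values=[2, 74, 25, 6]
  values=[2, 74, 25, 6], value=[2, 74, 25, 6]

Final answer: [2, 74, 25, 6]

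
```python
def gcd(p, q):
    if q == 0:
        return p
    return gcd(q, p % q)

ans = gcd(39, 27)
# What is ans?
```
Call trace:
gcd(p=39, q=27)
  gcd(p=27, q=12)
    gcd(p=12, q=3)
      gcd(p=3, q=0)
      -> return 3
    -> return 3
  -> return 3
-> return 3

Final answer: 3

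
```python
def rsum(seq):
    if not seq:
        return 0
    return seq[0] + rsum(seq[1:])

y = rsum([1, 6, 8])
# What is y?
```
Call trace:
rsum(seq=[1, 6, 8])
  rsum(seq=[6, 8])
    rsum(seq=[8])
      rsum(seq=[])
      -> return 0
    -> return 8
  -> return 14
-> return 15

Final answer: 15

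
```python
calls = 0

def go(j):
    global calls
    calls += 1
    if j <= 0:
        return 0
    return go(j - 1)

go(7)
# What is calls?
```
Call trace:
go(j=7)
  go(j=6)
    go(j=5)
      go(j=4)
        go(j=3)
          go(j=2)
            go(j=1)
              go(j=0)
              -> return 0
            -> return 0
          -> return 0
        -> return 0
      -> return 0
    -> return 0
  -> return 0
-> return 0

calls is incremented once per call. go is entered once for each j = 7, 6, 5, 4, 3, 2, 1, 0 (the j <= 0 call returns without recursing), i.e. 7 + 1 calls.
calls = 8

Final answer: 8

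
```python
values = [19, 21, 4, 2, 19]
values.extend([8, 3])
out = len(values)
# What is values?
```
Trace:
  values=[19, 21, 4, 2, 19]
  values=[19, 21, 4, 2, 19, 8, 3]
  values=[19, 21, 4, 2, 19, 8, 3], out=7

Final answer: [19, 21, 4, 2, 19, 8, 3]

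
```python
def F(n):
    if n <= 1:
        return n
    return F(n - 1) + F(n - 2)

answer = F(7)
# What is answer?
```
Call trace (a repeated sub-call is expanded the first time; later identical calls just restate its return value):
F(n=7)
  F(n=6)
    F(n=5)
      F(n=4)
        F(n=3)
          F(n=2)
            F(n=1)
            -> return 1
            F(n=0)
            -> return 0
          -> return 1
          F(n=1)
          -> return 1
        -> return 2
        F(n=2) -> return 1  (same call as traced above)
      -> return 3
      F(n=3) -> return 2  (same call as traced above)
    -> return 5
    F(n=4) -> return 3  (same call as traced above)
  -> return 8
  F(n=5) -> return 5  (same call as traced above)
-> return 13

Final answer: 13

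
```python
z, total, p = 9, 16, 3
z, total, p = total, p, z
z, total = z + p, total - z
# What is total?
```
Trace:
  z=9, total=16, p=3
  z=16, total=3, p=9
  z=25, total=-13, p=9

Final answer: -13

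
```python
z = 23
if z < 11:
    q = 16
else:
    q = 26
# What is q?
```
Trace:
  z=23
  z=23, q=26

Final answer: 26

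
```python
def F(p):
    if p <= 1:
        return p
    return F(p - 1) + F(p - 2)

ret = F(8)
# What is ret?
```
Call trace (a repeated sub-call is expanded the first time; later identical calls just restate its return value):
F(p=8)
  F(p=7)
    F(p=6)
      F(p=5)
        F(p=4)
          F(p=3)
            F(p=2)
              F(p=1)
              -> return 1
              F(p=0)
              -> return 0
            -> return 1
            F(p=1)
            -> return 1
          -> return 2
          F(p=2) -> return 1  (same call as traced above)
        -> return 3
        F(p=3) -> return 2  (same call as traced above)
      -> return 5
      F(p=4) -> return 3  (same call as traced above)
    -> return 8
    F(p=5) -> return 5  (same call as traced above)
  -> return 13
  F(p=6) -> return 8  (same call as traced above)
-> return 21

Final answer: 21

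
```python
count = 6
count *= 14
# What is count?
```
Trace:
  count=6
  count=84

Final answer: 84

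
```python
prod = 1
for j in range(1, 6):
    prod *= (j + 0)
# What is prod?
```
Trace:
  prod=1
  prod=1, j=1
  prod=2, j=2
  prod=6, j=3
  prod=24, j=4
  prod=120, j=5

Final answer: 120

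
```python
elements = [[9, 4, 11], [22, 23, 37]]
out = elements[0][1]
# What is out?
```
Trace:
  elements=[[9, 4, 11], [22, 23, 37]]
  elements=[[9, 4, 11], [22, 23, 37]], out=4

Final answer: 4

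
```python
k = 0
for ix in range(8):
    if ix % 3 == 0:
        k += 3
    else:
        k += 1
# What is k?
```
Trace:
  k=0
  k=3, ix=0
  k=4, ix=1
  k=5, ix=2
  k=8, ix=3
  k=9, ix=4
  k=10, ix=5
  k=13, ix=6
  k=14, ix=7

Final answer: 14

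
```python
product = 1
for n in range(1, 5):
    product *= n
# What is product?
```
Trace:
  product=1
  product=1, n=1
  product=2, n=2
  product=6, n=3
  product=24, n=4

Final answer: 24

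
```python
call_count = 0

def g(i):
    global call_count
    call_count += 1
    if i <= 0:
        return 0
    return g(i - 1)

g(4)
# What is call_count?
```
Call trace:
g(i=4)
  g(i=3)
    g(i=2)
      g(i=1)
        g(i=0)
        -> return 0
      -> return 0
    -> return 0
  -> return 0
-> return 0

call_count is incremented once per call. g is entered once for each i = 4, 3, 2, 1, 0 (the i <= 0 call returns without recursing), i.e. 4 + 1 calls.
call_count = 5

Final answer: 5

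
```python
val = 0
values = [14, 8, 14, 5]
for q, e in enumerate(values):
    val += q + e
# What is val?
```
Trace:
  val=0
  val=14, q=0, e=14
  val=23, q=1, e=8
  val=39, q=2, e=14
  val=47, q=3, e=5

Final answer: 47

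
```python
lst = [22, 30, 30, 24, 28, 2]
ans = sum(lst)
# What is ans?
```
Trace:
  lst=[22, 30, 30, 24, 28, 2]
  lst=[22, 30, 30, 24, 28, 2], ans=136

Final answer: 136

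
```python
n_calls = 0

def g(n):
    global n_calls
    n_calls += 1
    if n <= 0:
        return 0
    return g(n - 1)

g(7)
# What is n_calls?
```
Call trace:
g(n=7)
  g(n=6)
    g(n=5)
      g(n=4)
        g(n=3)
          g(n=2)
            g(n=1)
              g(n=0)
              -> return 0
            -> return 0
          -> return 0
        -> return 0
      -> return 0
    -> return 0
  -> return 0
-> return 0

n_calls is incremented once per call. g is entered once for each n = 7, 6, 5, 4, 3, 2, 1, 0 (the n <= 0 call returns without recursing), i.e. 7 + 1 calls.
n_calls = 8

Final answer: 8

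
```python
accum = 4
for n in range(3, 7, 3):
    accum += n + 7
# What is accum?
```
Trace:
  accum=4
  accum=14, n=3
  accum=27, n=6

Final answer: 27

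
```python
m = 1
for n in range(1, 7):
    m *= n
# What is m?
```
Trace:
  m=1
  m=1, n=1
  m=2, n=2
  m=6, n=3
  m=24, n=4
  m=120, n=5
  m=720, n=6

Final answer: 720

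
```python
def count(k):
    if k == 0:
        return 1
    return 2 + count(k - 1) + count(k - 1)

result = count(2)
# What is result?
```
Call trace (a repeated sub-call is expanded the first time; later identical calls just restate its return value):
count(k=2)
  count(k=1)
    count(k=0)
    -> return 1
    count(k=0)
    -> return 1
  -> return 4
  count(k=1) -> return 4  (same call as traced above)
-> return 10

Final answer: 10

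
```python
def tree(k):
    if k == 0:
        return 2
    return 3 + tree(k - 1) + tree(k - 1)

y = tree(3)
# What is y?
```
Call trace (a repeated sub-call is expanded the first time; later identical calls just restate its return value):
tree(k=3)
  tree(k=2)
    tree(k=1)
      tree(k=0)
      -> return 2
      tree(k=0)
      -> return 2
    -> return 7
    tree(k=1) -> return 7  (same call as traced above)
  -> return 17
  tree(k=2) -> return 17  (same call as traced above)
-> return 37

Final answer: 37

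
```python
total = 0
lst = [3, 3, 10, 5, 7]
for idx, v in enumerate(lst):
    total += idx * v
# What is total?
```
Trace:
  total=0
  total=0, idx=0, v=3
  total=3, idx=1, v=3
  total=23, idx=2, v=10
  total=38, idx=3, v=5
  total=66, idx=4, v=7

Final answer: 66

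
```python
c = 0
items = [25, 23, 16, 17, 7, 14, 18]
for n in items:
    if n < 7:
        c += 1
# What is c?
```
Trace:
  c=0
  c=0, n=25
  c=0, n=23
  c=0, n=16
  c=0, n=17
  c=0, n=7
  c=0, n=14
  c=0, n=18

Final answer: 0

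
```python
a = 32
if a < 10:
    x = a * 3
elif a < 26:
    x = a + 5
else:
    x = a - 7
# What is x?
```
Trace:
  a=32
  a=32, x=25

Final answer: 25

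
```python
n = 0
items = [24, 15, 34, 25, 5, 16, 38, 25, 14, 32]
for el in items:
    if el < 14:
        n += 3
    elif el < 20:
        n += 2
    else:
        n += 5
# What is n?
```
Trace:
  n=0
  n=5, el=24
  n=7, el=15
  n=12, el=34
  n=17, el=25
  n=20, el=5
  n=22, el=16
  n=27, el=38
  n=32, el=25
  n=34, el=14
  n=39, el=32

Final answer: 39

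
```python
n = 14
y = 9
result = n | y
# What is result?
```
Trace:
  n=14
  n=14, y=9
  n=14, y=9, result=15

Final answer: 15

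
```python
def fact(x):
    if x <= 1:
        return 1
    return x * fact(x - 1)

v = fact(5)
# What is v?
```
Call trace:
fact(x=5)
  fact(x=4)
    fact(x=3)
      fact(x=2)
        fact(x=1)
        -> return 1
      -> return 2
    -> return 6
  -> return 24
-> return 120

Final answer: 120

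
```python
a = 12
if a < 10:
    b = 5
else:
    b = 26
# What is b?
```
Trace:
  a=12
  a=12, b=26

Final answer: 26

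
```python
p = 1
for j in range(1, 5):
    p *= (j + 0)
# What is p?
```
Trace:
  p=1
  p=1, j=1
  p=2, j=2
  p=6, j=3
  p=24, j=4

Final answer: 24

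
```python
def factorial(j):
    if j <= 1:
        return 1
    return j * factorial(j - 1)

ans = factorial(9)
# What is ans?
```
Call trace:
factorial(j=9)
  factorial(j=8)
    factorial(j=7)
      factorial(j=6)
        factorial(j=5)
          factorial(j=4)
            factorial(j=3)
              factorial(j=2)
                factorial(j=1)
                -> return 1
              -> return 2
            -> return 6
          -> return 24
        -> return 120
      -> return 720
    -> return 5040
  -> return 40320
-> return 362880

Final answer: 362880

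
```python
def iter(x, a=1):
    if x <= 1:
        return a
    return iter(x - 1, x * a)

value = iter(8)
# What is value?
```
Call trace:
iter(x=8, a=1)
  iter(x=7, a=8)
    iter(x=6, a=56)
      iter(x=5, a=336)
        iter(x=4, a=1680)
          iter(x=3, a=6720)
            iter(x=2, a=20160)
              iter(x=1, a=40320)
              -> return 40320
            -> return 40320
          -> return 40320
        -> return 40320
      -> return 40320
    -> return 40320
  -> return 40320
-> return 40320

Final answer: 40320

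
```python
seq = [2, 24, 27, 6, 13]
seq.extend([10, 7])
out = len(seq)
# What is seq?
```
Trace:
  seq=[2, 24, 27, 6, 13]
  seq=[2, 24, 27, 6, 13, 10, 7]
  seq=[2, 24, 27, 6, 13, 10, 7], out=7

Final answer: [2, 24, 27, 6, 13, 10, 7]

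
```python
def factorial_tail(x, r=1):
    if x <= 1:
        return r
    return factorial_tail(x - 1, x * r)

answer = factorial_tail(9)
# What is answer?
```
Call trace:
factorial_tail(x=9, r=1)
  factorial_tail(x=8, r=9)
    factorial_tail(x=7, r=72)
      factorial_tail(x=6, r=504)
        factorial_tail(x=5, r=3024)
          factorial_tail(x=4, r=15120)
            factorial_tail(x=3, r=60480)
              factorial_tail(x=2, r=181440)
                factorial_tail(x=1, r=362880)
                -> return 362880
              -> return 362880
            -> return 362880
          -> return 362880
        -> return 362880
      -> return 362880
    -> return 362880
  -> return 362880
-> return 362880

Final answer: 362880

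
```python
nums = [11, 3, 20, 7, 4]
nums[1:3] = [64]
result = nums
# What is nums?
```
Trace:
  nums=[11, 3, 20, 7, 4]
  nums=[11, 64, 7, 4]
  nums=[11, 64, 7, 4], result=[11, 64, 7, 4]

Final answer: [11, 64, 7, 4]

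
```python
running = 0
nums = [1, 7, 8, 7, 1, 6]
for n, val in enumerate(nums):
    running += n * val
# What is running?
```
Trace:
  running=0
  running=0, n=0, val=1
  running=7, n=1, val=7
  running=23, n=2, val=8
  running=44, n=3, val=7
  running=48, n=4, val=1
  running=78, n=5, val=6

Final answer: 78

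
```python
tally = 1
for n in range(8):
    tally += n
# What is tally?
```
Trace:
  tally=1
  tally=1, n=0
  tally=2, n=1
  tally=4, n=2
  tally=7, n=3
  tally=11, n=4
  tally=16, n=5
  tally=22, n=6
  tally=29, n=7

Final answer: 29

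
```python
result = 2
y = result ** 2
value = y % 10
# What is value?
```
Trace:
  result=2
  result=2, y=4
  result=2, y=4, value=4

Final answer: 4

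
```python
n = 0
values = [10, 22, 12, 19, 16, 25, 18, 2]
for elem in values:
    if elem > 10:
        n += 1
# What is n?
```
Trace:
  n=0
  n=0, elem=10
  n=1, elem=22
  n=2, elem=12
  n=3, elem=19
  n=4, elem=16
  n=5, elem=25
  n=6, elem=18
  n=6, elem=2

Final answer: 6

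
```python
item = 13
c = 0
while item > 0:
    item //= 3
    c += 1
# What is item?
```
Trace:
  item=13
  item=13, c=0
  item=4, c=1
  item=1, c=2
  item=0, c=3

Final answer: 0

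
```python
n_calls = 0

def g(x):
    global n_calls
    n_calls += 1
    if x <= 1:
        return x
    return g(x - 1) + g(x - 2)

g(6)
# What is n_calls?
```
Call trace (a repeated sub-call is expanded the first time; later identical calls just restate its return value):
g(x=6)
  g(x=5)
    g(x=4)
      g(x=3)
        g(x=2)
          g(x=1)
          -> return 1
          g(x=0)
          -> return 0
        -> return 1
        g(x=1)
        -> return 1
      -> return 2
      g(x=2) -> return 1  (same call as traced above)
    -> return 3
    g(x=3) -> return 2  (same call as traced above)
  -> return 5
  g(x=4) -> return 3  (same call as traced above)
-> return 8

n_calls is incremented once per call, so count the calls in each subtree. Let C(x) = number of calls made by g(x).
C(0) = C(1) = 1 (base case, no recursion); C(x) = 1 + C(x - 1) + C(x - 2) otherwise.
C(2) = 1 + C(1) + C(0) = 1 + 1 + 1 = 3
C(3) = 1 + C(2) + C(1) = 1 + 3 + 1 = 5
C(4) = 1 + C(3) + C(2) = 1 + 5 + 3 = 9
C(5) = 1 + C(4) + C(3) = 1 + 9 + 5 = 15
C(6) = 1 + C(5) + C(4) = 1 + 15 + 9 = 25
n_calls = C(6) = 25

Final answer: 25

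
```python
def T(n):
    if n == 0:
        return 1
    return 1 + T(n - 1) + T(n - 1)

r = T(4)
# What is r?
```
Call trace (a repeated sub-call is expanded the first time; later identical calls just restate its return value):
T(n=4)
  T(n=3)
    T(n=2)
      T(n=1)
        T(n=0)
        -> return 1
        T(n=0)
        -> return 1
      -> return 3
      T(n=1) -> return 3  (same call as traced above)
    -> return 7
    T(n=2) -> return 7  (same call as traced above)
  -> return 15
  T(n=3) -> return 15  (same call as traced above)
-> return 31

Final answer: 31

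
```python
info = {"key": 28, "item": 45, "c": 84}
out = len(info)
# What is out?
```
Trace:
  info={'key': 28, 'item': 45, 'c': 84}
  info={'key': 28, 'item': 45, 'c': 84}, out=3

Final answer: 3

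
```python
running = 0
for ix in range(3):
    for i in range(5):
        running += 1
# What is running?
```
Trace:
  running=0
  running=1, ix=0, i=0
  running=2, ix=0, i=1
  running=3, ix=0, i=2
  running=4, ix=0, i=3
  running=5, ix=0, i=4
  running=6, ix=1, i=0
  running=7, ix=1, i=1
  running=8, ix=1, i=2
  running=9, ix=1, i=3
  running=10, ix=1, i=4
  running=11, ix=2, i=0
  running=12, ix=2, i=1
  running=13, ix=2, i=2
  running=14, ix=2, i=3
  running=15, ix=2, i=4

Final answer: 15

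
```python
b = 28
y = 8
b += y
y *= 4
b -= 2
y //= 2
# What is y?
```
Trace:
  b=28
  b=28, y=8
  b=36, y=8
  b=36, y=32
  b=34, y=32
  b=34, y=16

Final answer: 16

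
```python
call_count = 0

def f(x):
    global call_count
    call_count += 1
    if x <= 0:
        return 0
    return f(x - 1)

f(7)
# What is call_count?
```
Call trace:
f(x=7)
  f(x=6)
    f(x=5)
      f(x=4)
        f(x=3)
          f(x=2)
            f(x=1)
              f(x=0)
              -> return 0
            -> return 0
          -> return 0
        -> return 0
      -> return 0
    -> return 0
  -> return 0
-> return 0

call_count is incremented once per call. f is entered once for each x = 7, 6, 5, 4, 3, 2, 1, 0 (the x <= 0 call returns without recursing), i.e. 7 + 1 calls.
call_count = 8

Final answer: 8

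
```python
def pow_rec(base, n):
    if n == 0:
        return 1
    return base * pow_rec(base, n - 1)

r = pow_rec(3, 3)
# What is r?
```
Call trace:
pow_rec(base=3, n=3)
  pow_rec(base=3, n=2)
    pow_rec(base=3, n=1)
      pow_rec(base=3, n=0)
      -> return 1
    -> return 3
  -> return 9
-> return 27

Final answer: 27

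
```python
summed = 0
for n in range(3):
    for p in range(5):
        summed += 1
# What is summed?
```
Trace:
  summed=0
  summed=1, n=0, p=0
  summed=2, n=0, p=1
  summed=3, n=0, p=2
  summed=4, n=0, p=3
  summed=5, n=0, p=4
  summed=6, n=1, p=0
  summed=7, n=1, p=1
  summed=8, n=1, p=2
  summed=9, n=1, p=3
  summed=10, n=1, p=4
  summed=11, n=2, p=0
  summed=12, n=2, p=1
  summed=13, n=2, p=2
  summed=14, n=2, p=3
  summed=15, n=2, p=4

Final answer: 15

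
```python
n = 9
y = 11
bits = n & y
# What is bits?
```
Trace:
  n=9
  n=9, y=11
  n=9, y=11, bits=9

Final answer: 9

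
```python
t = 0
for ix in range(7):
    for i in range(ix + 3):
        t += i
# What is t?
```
Trace:
  t=0
  t=0, ix=0, i=0
  t=1, ix=0, i=1
  t=3, ix=0, i=2
  t=3, ix=1, i=0
  t=4, ix=1, i=1
  t=6, ix=1, i=2
  t=9, ix=1, i=3
  t=9, ix=2, i=0
  t=10, ix=2, i=1
  t=12, ix=2, i=2
  t=15, ix=2, i=3
  t=19, ix=2, i=4
  t=19, ix=3, i=0
  t=20, ix=3, i=1
  t=22, ix=3, i=2
  t=25, ix=3, i=3
  t=29, ix=3, i=4
  t=34, ix=3, i=5
  t=34, ix=4, i=0
  t=35, ix=4, i=1
  t=37, ix=4, i=2
  t=40, ix=4, i=3
  t=44, ix=4, i=4
  t=49, ix=4, i=5
  t=55, ix=4, i=6
  t=55, ix=5, i=0
  t=56, ix=5, i=1
  t=58, ix=5, i=2
  t=61, ix=5, i=3
  t=65, ix=5, i=4
  t=70, ix=5, i=5
  t=76, ix=5, i=6
  t=83, ix=5, i=7
  t=83, ix=6, i=0
  t=84, ix=6, i=1
  t=86, ix=6, i=2
  t=89, ix=6, i=3
  t=93, ix=6, i=4
  t=98, ix=6, i=5
  t=104, ix=6, i=6
  t=111, ix=6, i=7
  t=119, ix=6, i=8

Final answer: 119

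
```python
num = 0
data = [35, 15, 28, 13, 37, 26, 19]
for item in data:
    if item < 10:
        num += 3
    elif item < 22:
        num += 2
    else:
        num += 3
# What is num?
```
Trace:
  num=0
  num=3, item=35
  num=5, item=15
  num=8, item=28
  num=10, item=13
  num=13, item=37
  num=16, item=26
  num=18, item=19

Final answer: 18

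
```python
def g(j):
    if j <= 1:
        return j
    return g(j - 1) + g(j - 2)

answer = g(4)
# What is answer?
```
Call trace (a repeated sub-call is expanded the first time; later identical calls just restate its return value):
g(j=4)
  g(j=3)
    g(j=2)
      g(j=1)
      -> return 1
      g(j=0)
      -> return 0
    -> return 1
    g(j=1)
    -> return 1
  -> return 2
  g(j=2) -> return 1  (same call as traced above)
-> return 3

Final answer: 3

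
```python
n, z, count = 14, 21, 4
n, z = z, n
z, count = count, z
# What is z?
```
Trace:
  n=14, z=21, count=4
  n=21, z=14, count=4
  n=21, z=4, count=14

Final answer: 4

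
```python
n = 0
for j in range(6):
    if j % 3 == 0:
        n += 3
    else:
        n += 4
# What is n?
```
Trace:
  n=0
  n=3, j=0
  n=7, j=1
  n=11, j=2
  n=14, j=3
  n=18, j=4
  n=22, j=5

Final answer: 22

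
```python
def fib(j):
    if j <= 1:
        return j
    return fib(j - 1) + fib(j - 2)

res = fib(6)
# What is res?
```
Call trace (a repeated sub-call is expanded the first time; later identical calls just restate its return value):
fib(j=6)
  fib(j=5)
    fib(j=4)
      fib(j=3)
        fib(j=2)
          fib(j=1)
          -> return 1
          fib(j=0)
          -> return 0
        -> return 1
        fib(j=1)
        -> return 1
      -> return 2
      fib(j=2) -> return 1  (same call as traced above)
    -> return 3
    fib(j=3) -> return 2  (same call as traced above)
  -> return 5
  fib(j=4) -> return 3  (same call as traced above)
-> return 8

Final answer: 8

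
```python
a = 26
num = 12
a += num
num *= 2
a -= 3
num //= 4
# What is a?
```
Trace:
  a=26
  a=26, num=12
  a=38, num=12
  a=38, num=24
  a=35, num=24
  a=35, num=6

Final answer: 35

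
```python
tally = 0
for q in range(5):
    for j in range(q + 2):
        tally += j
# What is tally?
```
Trace:
  tally=0
  tally=0, q=0, j=0
  tally=1, q=0, j=1
  tally=1, q=1, j=0
  tally=2, q=1, j=1
  tally=4, q=1, j=2
  tally=4, q=2, j=0
  tally=5, q=2, j=1
  tally=7, q=2, j=2
  tally=10, q=2, j=3
  tally=10, q=3, j=0
  tally=11, q=3, j=1
  tally=13, q=3, j=2
  tally=16, q=3, j=3
  tally=20, q=3, j=4
  tally=20, q=4, j=0
  tally=21, q=4, j=1
  tally=23, q=4, j=2
  tally=26, q=4, j=3
  tally=30, q=4, j=4
  tally=35, q=4, j=5

Final answer: 35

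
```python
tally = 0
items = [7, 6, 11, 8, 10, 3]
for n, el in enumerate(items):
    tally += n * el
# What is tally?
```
Trace:
  tally=0
  tally=0, n=0, el=7
  tally=6, n=1, el=6
  tally=28, n=2, el=11
  tally=52, n=3, el=8
  tally=92, n=4, el=10
  tally=107, n=5, el=3

Final answer: 107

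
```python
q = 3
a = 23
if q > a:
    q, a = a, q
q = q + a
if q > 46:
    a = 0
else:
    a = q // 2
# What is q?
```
Trace:
  q=3
  q=3, a=23
  q=3, a=23
  q=26, a=23
  q=26, a=13

Final answer: 26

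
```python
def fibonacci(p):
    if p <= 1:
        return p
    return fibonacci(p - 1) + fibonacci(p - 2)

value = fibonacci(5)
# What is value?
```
Call trace (a repeated sub-call is expanded the first time; later identical calls just restate its return value):
fibonacci(p=5)
  fibonacci(p=4)
    fibonacci(p=3)
      fibonacci(p=2)
        fibonacci(p=1)
        -> return 1
        fibonacci(p=0)
        -> return 0
      -> return 1
      fibonacci(p=1)
      -> return 1
    -> return 2
    fibonacci(p=2) -> return 1  (same call as traced above)
  -> return 3
  fibonacci(p=3) -> return 2  (same call as traced above)
-> return 5

Final answer: 5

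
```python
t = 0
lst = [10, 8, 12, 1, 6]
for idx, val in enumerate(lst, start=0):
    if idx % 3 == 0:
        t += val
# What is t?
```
Trace:
  t=0
  t=10, idx=0, val=10
  t=10, idx=1, val=8
  t=10, idx=2, val=12
  t=11, idx=3, val=1
  t=11, idx=4, val=6

Final answer: 11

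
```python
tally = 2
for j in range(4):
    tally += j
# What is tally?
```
Trace:
  tally=2
  tally=2, j=0
  tally=3, j=1
  tally=5, j=2
  tally=8, j=3

Final answer: 8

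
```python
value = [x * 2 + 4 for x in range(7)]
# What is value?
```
Trace:
  x=0
  x=1
  x=2
  x=3
  x=4
  x=5
  x=6
  value=[4, 6, 8, 10, 12, 14, 16]

Final answer: [4, 6, 8, 10, 12, 14, 16]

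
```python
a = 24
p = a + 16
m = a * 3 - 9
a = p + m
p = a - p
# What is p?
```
Trace:
  a=24
  a=24, p=40
  a=24, p=40, m=63
  a=103, p=40, m=63
  a=103, p=63, m=63

Final answer: 63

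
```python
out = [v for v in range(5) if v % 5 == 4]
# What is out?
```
Trace:
  v=0
  v=1
  v=2
  v=3
  v=4
  out=[4]

Final answer: [4]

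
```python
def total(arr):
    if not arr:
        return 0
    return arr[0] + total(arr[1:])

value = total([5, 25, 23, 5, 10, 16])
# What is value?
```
Call trace:
total(arr=[5, 25, 23, 5, 10, 16])
  total(arr=[25, 23, 5, 10, 16])
    total(arr=[23, 5, 10, 16])
      total(arr=[5, 10, 16])
        total(arr=[10, 16])
          total(arr=[16])
            total(arr=[])
            -> return 0
          -> return 16
        -> return 26
      -> return 31
    -> return 54
  -> return 79
-> return 84

Final answer: 84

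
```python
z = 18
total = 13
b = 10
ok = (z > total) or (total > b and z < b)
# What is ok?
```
Trace:
  z=18
  z=18, total=13
  z=18, total=13, b=10
  z=18, total=13, b=10, ok=True

Final answer: True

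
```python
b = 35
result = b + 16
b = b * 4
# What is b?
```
Trace:
  b=35
  b=35, result=51
  b=140, result=51

Final answer: 140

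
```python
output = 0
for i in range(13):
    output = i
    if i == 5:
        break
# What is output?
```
Trace:
  output=0
  output=0, i=0
  output=1, i=1
  output=2, i=2
  output=3, i=3
  output=4, i=4
  output=5, i=5

Final answer: 5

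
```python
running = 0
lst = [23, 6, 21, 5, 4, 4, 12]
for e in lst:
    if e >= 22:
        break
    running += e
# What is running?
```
Trace:
  running=0
  running=0, e=23

Final answer: 0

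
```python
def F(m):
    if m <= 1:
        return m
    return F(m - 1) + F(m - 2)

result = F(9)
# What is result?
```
Call trace (a repeated sub-call is expanded the first time; later identical calls just restate its return value):
F(m=9)
  F(m=8)
    F(m=7)
      F(m=6)
        F(m=5)
          F(m=4)
            F(m=3)
              F(m=2)
                F(m=1)
                -> return 1
                F(m=0)
                -> return 0
              -> return 1
              F(m=1)
              -> return 1
            -> return 2
            F(m=2) -> return 1  (same call as traced above)
          -> return 3
          F(m=3) -> return 2  (same call as traced above)
        -> return 5
        F(m=4) -> return 3  (same call as traced above)
      -> return 8
      F(m=5) -> return 5  (same call as traced above)
    -> return 13
    F(m=6) -> return 8  (same call as traced above)
  -> return 21
  F(m=7) -> return 13  (same call as traced above)
-> return 34

Final answer: 34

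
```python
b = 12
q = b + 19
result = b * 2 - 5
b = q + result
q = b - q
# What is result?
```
Trace:
  b=12
  b=12, q=31
  b=12, q=31, result=19
  b=50, q=31, result=19
  b=50, q=19, result=19

Final answer: 19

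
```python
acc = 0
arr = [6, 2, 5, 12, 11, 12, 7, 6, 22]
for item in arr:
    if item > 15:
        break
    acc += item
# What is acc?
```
Trace:
  acc=0
  acc=6, item=6
  acc=8, item=2
  acc=13, item=5
  acc=25, item=12
  acc=36, item=11
  acc=48, item=12
  acc=55, item=7
  acc=61, item=6
  acc=61, item=22

Final answer: 61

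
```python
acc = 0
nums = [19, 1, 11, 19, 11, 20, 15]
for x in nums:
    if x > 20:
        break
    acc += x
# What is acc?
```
Trace:
  acc=0
  acc=19, x=19
  acc=20, x=1
  acc=31, x=11
  acc=50, x=19
  acc=61, x=11
  acc=81, x=20
  acc=96, x=15

Final answer: 96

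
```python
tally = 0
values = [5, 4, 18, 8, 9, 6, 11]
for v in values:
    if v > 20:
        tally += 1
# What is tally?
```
Trace:
  tally=0
  tally=0, v=5
  tally=0, v=4
  tally=0, v=18
  tally=0, v=8
  tally=0, v=9
  tally=0, v=6
  tally=0, v=11

Final answer: 0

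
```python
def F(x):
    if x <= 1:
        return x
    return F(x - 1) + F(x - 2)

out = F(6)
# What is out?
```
Call trace (a repeated sub-call is expanded the first time; later identical calls just restate its return value):
F(x=6)
  F(x=5)
    F(x=4)
      F(x=3)
        F(x=2)
          F(x=1)
          -> return 1
          F(x=0)
          -> return 0
        -> return 1
        F(x=1)
        -> return 1
      -> return 2
      F(x=2) -> return 1  (same call as traced above)
    -> return 3
    F(x=3) -> return 2  (same call as traced above)
  -> return 5
  F(x=4) -> return 3  (same call as traced above)
-> return 8

Final answer: 8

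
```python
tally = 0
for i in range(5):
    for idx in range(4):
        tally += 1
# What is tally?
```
Trace:
  tally=0
  tally=1, i=0, idx=0
  tally=2, i=0, idx=1
  tally=3, i=0, idx=2
  tally=4, i=0, idx=3
  tally=5, i=1, idx=0
  tally=6, i=1, idx=1
  tally=7, i=1, idx=2
  tally=8, i=1, idx=3
  tally=9, i=2, idx=0
  tally=10, i=2, idx=1
  tally=11, i=2, idx=2
  tally=12, i=2, idx=3
  tally=13, i=3, idx=0
  tally=14, i=3, idx=1
  tally=15, i=3, idx=2
  tally=16, i=3, idx=3
  tally=17, i=4, idx=0
  tally=18, i=4, idx=1
  tally=19, i=4, idx=2
  tally=20, i=4, idx=3

Final answer: 20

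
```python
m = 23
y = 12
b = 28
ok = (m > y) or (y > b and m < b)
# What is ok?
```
Trace:
  m=23
  m=23, y=12
  m=23, y=12, b=28
  m=23, y=12, b=28, ok=True

Final answer: True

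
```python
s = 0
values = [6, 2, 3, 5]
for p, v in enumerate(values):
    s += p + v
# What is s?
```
Trace:
  s=0
  s=6, p=0, v=6
  s=9, p=1, v=2
  s=14, p=2, v=3
  s=22, p=3, v=5

Final answer: 22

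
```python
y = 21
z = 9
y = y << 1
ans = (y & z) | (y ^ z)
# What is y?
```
Trace:
  y=21
  y=21, z=9
  y=42, z=9
  y=42, z=9, ans=43

Final answer: 42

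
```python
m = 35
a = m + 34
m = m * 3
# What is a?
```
Trace:
  m=35
  m=35, a=69
  m=105, a=69

Final answer: 69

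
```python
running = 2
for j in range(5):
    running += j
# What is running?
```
Trace:
  running=2
  running=2, j=0
  running=3, j=1
  running=5, j=2
  running=8, j=3
  running=12, j=4

Final answer: 12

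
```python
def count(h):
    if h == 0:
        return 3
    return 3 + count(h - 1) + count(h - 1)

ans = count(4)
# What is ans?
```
Call trace (a repeated sub-call is expanded the first time; later identical calls just restate its return value):
count(h=4)
  count(h=3)
    count(h=2)
      count(h=1)
        count(h=0)
        -> return 3
        count(h=0)
        -> return 3
      -> return 9
      count(h=1) -> return 9  (same call as traced above)
    -> return 21
    count(h=2) -> return 21  (same call as traced above)
  -> return 45
  count(h=3) -> return 45  (same call as traced above)
-> return 93

Final answer: 93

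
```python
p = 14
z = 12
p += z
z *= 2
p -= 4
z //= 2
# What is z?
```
Trace:
  p=14
  p=14, z=12
  p=26, z=12
  p=26, z=24
  p=22, z=24
  p=22, z=12

Final answer: 12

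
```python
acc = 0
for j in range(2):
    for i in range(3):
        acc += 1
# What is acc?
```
Trace:
  acc=0
  acc=1, j=0, i=0
  acc=2, j=0, i=1
  acc=3, j=0, i=2
  acc=4, j=1, i=0
  acc=5, j=1, i=1
  acc=6, j=1, i=2

Final answer: 6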